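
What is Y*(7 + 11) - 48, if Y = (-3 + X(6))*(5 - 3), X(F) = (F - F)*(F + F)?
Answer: -156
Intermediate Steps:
X(F) = 0 (X(F) = 0*(2*F) = 0)
Y = -6 (Y = (-3 + 0)*(5 - 3) = -3*2 = -6)
Y*(7 + 11) - 48 = -6*(7 + 11) - 48 = -6*18 - 48 = -108 - 48 = -156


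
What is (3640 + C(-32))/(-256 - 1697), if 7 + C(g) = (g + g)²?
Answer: -7729/1953 ≈ -3.9575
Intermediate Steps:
C(g) = -7 + 4*g² (C(g) = -7 + (g + g)² = -7 + (2*g)² = -7 + 4*g²)
(3640 + C(-32))/(-256 - 1697) = (3640 + (-7 + 4*(-32)²))/(-256 - 1697) = (3640 + (-7 + 4*1024))/(-1953) = (3640 + (-7 + 4096))*(-1/1953) = (3640 + 4089)*(-1/1953) = 7729*(-1/1953) = -7729/1953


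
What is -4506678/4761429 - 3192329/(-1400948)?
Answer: 2962142115799/2223504811564 ≈ 1.3322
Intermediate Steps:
-4506678/4761429 - 3192329/(-1400948) = -4506678*1/4761429 - 3192329*(-1/1400948) = -1502226/1587143 + 3192329/1400948 = 2962142115799/2223504811564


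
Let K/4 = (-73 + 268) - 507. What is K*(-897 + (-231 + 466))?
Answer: 826176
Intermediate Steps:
K = -1248 (K = 4*((-73 + 268) - 507) = 4*(195 - 507) = 4*(-312) = -1248)
K*(-897 + (-231 + 466)) = -1248*(-897 + (-231 + 466)) = -1248*(-897 + 235) = -1248*(-662) = 826176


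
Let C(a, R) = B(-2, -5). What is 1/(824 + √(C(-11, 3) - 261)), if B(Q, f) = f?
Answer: 412/339621 - I*√266/679242 ≈ 0.0012131 - 2.4011e-5*I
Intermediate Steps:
C(a, R) = -5
1/(824 + √(C(-11, 3) - 261)) = 1/(824 + √(-5 - 261)) = 1/(824 + √(-266)) = 1/(824 + I*√266)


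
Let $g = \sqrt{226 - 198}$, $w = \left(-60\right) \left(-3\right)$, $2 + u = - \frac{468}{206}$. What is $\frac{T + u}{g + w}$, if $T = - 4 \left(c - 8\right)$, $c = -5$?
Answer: $\frac{221220}{833579} - \frac{2458 \sqrt{7}}{833579} \approx 0.25758$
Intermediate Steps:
$u = - \frac{440}{103}$ ($u = -2 - \frac{468}{206} = -2 - \frac{234}{103} = - \frac{440}{103} \approx -4.2718$)
$w = 180$
$g = 2 \sqrt{7}$ ($g = \sqrt{28} = 2 \sqrt{7} \approx 5.2915$)
$T = 52$ ($T = - 4 \left(-5 - 8\right) = \left(-4\right) \left(-13\right) = 52$)
$\frac{T + u}{g + w} = \frac{52 - \frac{440}{103}}{2 \sqrt{7} + 180} = \frac{4916}{103 \left(180 + 2 \sqrt{7}\right)}$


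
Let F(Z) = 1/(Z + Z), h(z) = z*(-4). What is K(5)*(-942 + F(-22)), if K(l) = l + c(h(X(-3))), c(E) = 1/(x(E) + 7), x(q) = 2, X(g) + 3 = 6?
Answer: -953327/198 ≈ -4814.8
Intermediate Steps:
X(g) = 3 (X(g) = -3 + 6 = 3)
h(z) = -4*z
F(Z) = 1/(2*Z)
c(E) = ⅑ (c(E) = 1/(2 + 7) = 1/9 = ⅑)
K(l) = ⅑ + l (K(l) = l + ⅑ = ⅑ + l)
K(5)*(-942 + F(-22)) = (⅑ + 5)*(-942 + (½)/(-22)) = 46*(-942 + (½)*(-1/22))/9 = 46*(-942 - 1/44)/9 = (46/9)*(-41449/44) = -953327/198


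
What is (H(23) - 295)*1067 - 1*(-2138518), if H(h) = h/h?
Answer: 1824820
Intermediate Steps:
H(h) = 1
(H(23) - 295)*1067 - 1*(-2138518) = (1 - 295)*1067 - 1*(-2138518) = -294*1067 + 2138518 = -313698 + 2138518 = 1824820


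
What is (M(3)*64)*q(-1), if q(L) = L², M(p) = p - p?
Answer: 0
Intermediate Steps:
M(p) = 0
(M(3)*64)*q(-1) = (0*64)*(-1)² = 0*1 = 0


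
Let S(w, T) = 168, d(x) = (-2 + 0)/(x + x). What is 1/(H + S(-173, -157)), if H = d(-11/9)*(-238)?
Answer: -11/294 ≈ -0.037415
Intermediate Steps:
d(x) = -1/x (d(x) = -2*1/(2*x) = -1/x)
H = -2142/11 (H = -1/((-11/9))*(-238) = -1/((-11*⅑))*(-238) = -1/(-11/9)*(-238) = -1*(-9/11)*(-238) = (9/11)*(-238) = -2142/11 ≈ -194.73)
1/(H + S(-173, -157)) = 1/(-2142/11 + 168) = 1/(-294/11) = -11/294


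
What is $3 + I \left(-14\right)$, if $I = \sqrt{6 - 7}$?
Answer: $3 - 14 i \approx 3.0 - 14.0 i$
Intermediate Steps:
$I = i$ ($I = \sqrt{-1} = i \approx 1.0 i$)
$3 + I \left(-14\right) = 3 + i \left(-14\right) = 3 - 14 i$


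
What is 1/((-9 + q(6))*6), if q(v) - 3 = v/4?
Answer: -1/27 ≈ -0.037037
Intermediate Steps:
q(v) = 3 + v/4
1/((-9 + q(6))*6) = 1/((-9 + (3 + (1/4)*6))*6) = 1/((-9 + (3 + 3/2))*6) = 1/((-9 + 9/2)*6) = 1/(-9/2*6) = 1/(-27) = -1/27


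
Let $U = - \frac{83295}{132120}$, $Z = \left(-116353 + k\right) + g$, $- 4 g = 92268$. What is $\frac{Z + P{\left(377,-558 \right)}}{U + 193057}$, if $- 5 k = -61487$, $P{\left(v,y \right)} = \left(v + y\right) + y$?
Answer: $- \frac{1877008288}{2834067505} \approx -0.6623$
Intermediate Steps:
$g = -23067$ ($g = \left(- \frac{1}{4}\right) 92268 = -23067$)
$P{\left(v,y \right)} = v + 2 y$
$k = \frac{61487}{5}$ ($k = \left(- \frac{1}{5}\right) \left(-61487\right) = \frac{61487}{5} \approx 12297.0$)
$Z = - \frac{635613}{5}$ ($Z = \left(-116353 + \frac{61487}{5}\right) - 23067 = - \frac{520278}{5} - 23067 = - \frac{635613}{5} \approx -1.2712 \cdot 10^{5}$)
$U = - \frac{1851}{2936}$ ($U = \left(-83295\right) \frac{1}{132120} = - \frac{1851}{2936} \approx -0.63045$)
$\frac{Z + P{\left(377,-558 \right)}}{U + 193057} = \frac{- \frac{635613}{5} + \left(377 + 2 \left(-558\right)\right)}{- \frac{1851}{2936} + 193057} = \frac{- \frac{635613}{5} + \left(377 - 1116\right)}{\frac{566813501}{2936}} = \left(- \frac{635613}{5} - 739\right) \frac{2936}{566813501} = \left(- \frac{639308}{5}\right) \frac{2936}{566813501} = - \frac{1877008288}{2834067505}$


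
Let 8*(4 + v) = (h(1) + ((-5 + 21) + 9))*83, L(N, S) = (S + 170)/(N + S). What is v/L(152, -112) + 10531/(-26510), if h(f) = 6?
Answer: 84049688/384395 ≈ 218.65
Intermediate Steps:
L(N, S) = (170 + S)/(N + S)
v = 2541/8 (v = -4 + ((6 + ((-5 + 21) + 9))*83)/8 = -4 + ((6 + (16 + 9))*83)/8 = -4 + ((6 + 25)*83)/8 = -4 + (31*83)/8 = -4 + (1/8)*2573 = -4 + 2573/8 = 2541/8 ≈ 317.63)
v/L(152, -112) + 10531/(-26510) = 2541/(8*(((170 - 112)/(152 - 112)))) + 10531/(-26510) = 2541/(8*((58/40))) + 10531*(-1/26510) = 2541/(8*(((1/40)*58))) - 10531/26510 = 2541/(8*(29/20)) - 10531/26510 = (2541/8)*(20/29) - 10531/26510 = 12705/58 - 10531/26510 = 84049688/384395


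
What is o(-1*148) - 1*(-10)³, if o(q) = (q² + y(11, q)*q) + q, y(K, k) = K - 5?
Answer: 21868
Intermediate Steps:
y(K, k) = -5 + K
o(q) = q² + 7*q (o(q) = (q² + (-5 + 11)*q) + q = (q² + 6*q) + q = q² + 7*q)
o(-1*148) - 1*(-10)³ = (-1*148)*(7 - 1*148) - 1*(-10)³ = -148*(7 - 148) - 1*(-1000) = -148*(-141) + 1000 = 20868 + 1000 = 21868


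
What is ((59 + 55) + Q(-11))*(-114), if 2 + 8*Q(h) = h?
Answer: -51243/4 ≈ -12811.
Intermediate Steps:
Q(h) = -¼ + h/8
((59 + 55) + Q(-11))*(-114) = ((59 + 55) + (-¼ + (⅛)*(-11)))*(-114) = (114 + (-¼ - 11/8))*(-114) = (114 - 13/8)*(-114) = (899/8)*(-114) = -51243/4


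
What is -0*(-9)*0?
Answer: 0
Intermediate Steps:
-0*(-9)*0 = -25*0*0 = 0*0 = 0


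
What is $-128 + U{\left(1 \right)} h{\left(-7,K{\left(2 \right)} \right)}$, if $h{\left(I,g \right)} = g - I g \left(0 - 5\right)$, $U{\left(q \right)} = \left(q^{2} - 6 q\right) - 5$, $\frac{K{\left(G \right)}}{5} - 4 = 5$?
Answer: $15172$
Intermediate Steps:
$K{\left(G \right)} = 45$ ($K{\left(G \right)} = 20 + 5 \cdot 5 = 20 + 25 = 45$)
$U{\left(q \right)} = -5 + q^{2} - 6 q$
$h{\left(I,g \right)} = g + 5 I g$ ($h{\left(I,g \right)} = g - I g \left(0 - 5\right) = g - I g \left(-5\right) = g - - 5 I g = g + 5 I g$)
$-128 + U{\left(1 \right)} h{\left(-7,K{\left(2 \right)} \right)} = -128 + \left(-5 + 1^{2} - 6\right) 45 \left(1 + 5 \left(-7\right)\right) = -128 + \left(-5 + 1 - 6\right) 45 \left(1 - 35\right) = -128 - 10 \cdot 45 \left(-34\right) = -128 - -15300 = -128 + 15300 = 15172$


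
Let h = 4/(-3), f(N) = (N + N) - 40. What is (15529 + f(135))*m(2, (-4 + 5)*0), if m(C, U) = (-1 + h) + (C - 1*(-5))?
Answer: 73542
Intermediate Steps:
f(N) = -40 + 2*N (f(N) = 2*N - 40 = -40 + 2*N)
h = -4/3 (h = 4*(-1/3) = -4/3 ≈ -1.3333)
m(C, U) = 8/3 + C (m(C, U) = (-1 - 4/3) + (C - 1*(-5)) = -7/3 + (C + 5) = -7/3 + (5 + C) = 8/3 + C)
(15529 + f(135))*m(2, (-4 + 5)*0) = (15529 + (-40 + 2*135))*(8/3 + 2) = (15529 + (-40 + 270))*(14/3) = (15529 + 230)*(14/3) = 15759*(14/3) = 73542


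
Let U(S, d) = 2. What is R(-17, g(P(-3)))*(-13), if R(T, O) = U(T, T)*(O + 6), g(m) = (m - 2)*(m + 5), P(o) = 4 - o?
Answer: -1716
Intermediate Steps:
g(m) = (-2 + m)*(5 + m)
R(T, O) = 12 + 2*O (R(T, O) = 2*(O + 6) = 2*(6 + O) = 12 + 2*O)
R(-17, g(P(-3)))*(-13) = (12 + 2*(-10 + (4 - 1*(-3))**2 + 3*(4 - 1*(-3))))*(-13) = (12 + 2*(-10 + (4 + 3)**2 + 3*(4 + 3)))*(-13) = (12 + 2*(-10 + 7**2 + 3*7))*(-13) = (12 + 2*(-10 + 49 + 21))*(-13) = (12 + 2*60)*(-13) = (12 + 120)*(-13) = 132*(-13) = -1716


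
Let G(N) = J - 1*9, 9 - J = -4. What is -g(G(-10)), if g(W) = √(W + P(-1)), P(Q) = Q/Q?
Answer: -√5 ≈ -2.2361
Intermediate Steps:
J = 13 (J = 9 - 1*(-4) = 9 + 4 = 13)
G(N) = 4 (G(N) = 13 - 1*9 = 13 - 9 = 4)
P(Q) = 1
g(W) = √(1 + W) (g(W) = √(W + 1) = √(1 + W))
-g(G(-10)) = -√(1 + 4) = -√5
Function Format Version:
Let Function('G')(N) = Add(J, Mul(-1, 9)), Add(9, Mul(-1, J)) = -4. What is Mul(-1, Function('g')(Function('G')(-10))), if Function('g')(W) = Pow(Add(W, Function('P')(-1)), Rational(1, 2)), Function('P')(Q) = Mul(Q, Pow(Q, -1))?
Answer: Mul(-1, Pow(5, Rational(1, 2))) ≈ -2.2361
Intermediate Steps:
J = 13 (J = Add(9, Mul(-1, -4)) = Add(9, 4) = 13)
Function('G')(N) = 4 (Function('G')(N) = Add(13, Mul(-1, 9)) = Add(13, -9) = 4)
Function('P')(Q) = 1
Function('g')(W) = Pow(Add(1, W), Rational(1, 2)) (Function('g')(W) = Pow(Add(W, 1), Rational(1, 2)) = Pow(Add(1, W), Rational(1, 2)))
Mul(-1, Function('g')(Function('G')(-10))) = Mul(-1, Pow(Add(1, 4), Rational(1, 2))) = Mul(-1, Pow(5, Rational(1, 2)))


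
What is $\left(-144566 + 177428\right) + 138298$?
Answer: $171160$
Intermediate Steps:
$\left(-144566 + 177428\right) + 138298 = 32862 + 138298 = 171160$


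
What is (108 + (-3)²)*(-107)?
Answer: -12519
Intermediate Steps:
(108 + (-3)²)*(-107) = (108 + 9)*(-107) = 117*(-107) = -12519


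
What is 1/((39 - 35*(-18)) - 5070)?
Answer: -1/4401 ≈ -0.00022722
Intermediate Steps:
1/((39 - 35*(-18)) - 5070) = 1/((39 + 630) - 5070) = 1/(669 - 5070) = 1/(-4401) = -1/4401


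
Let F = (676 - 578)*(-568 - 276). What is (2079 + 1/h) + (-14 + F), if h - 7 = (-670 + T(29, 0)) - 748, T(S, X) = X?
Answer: -113792918/1411 ≈ -80647.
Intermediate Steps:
F = -82712 (F = 98*(-844) = -82712)
h = -1411 (h = 7 + ((-670 + 0) - 748) = 7 + (-670 - 748) = 7 - 1418 = -1411)
(2079 + 1/h) + (-14 + F) = (2079 + 1/(-1411)) + (-14 - 82712) = (2079 - 1/1411) - 82726 = 2933468/1411 - 82726 = -113792918/1411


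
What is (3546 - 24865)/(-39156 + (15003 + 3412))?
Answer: 21319/20741 ≈ 1.0279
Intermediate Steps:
(3546 - 24865)/(-39156 + (15003 + 3412)) = -21319/(-39156 + 18415) = -21319/(-20741) = -21319*(-1/20741) = 21319/20741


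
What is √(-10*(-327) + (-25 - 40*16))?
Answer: √2605 ≈ 51.039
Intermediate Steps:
√(-10*(-327) + (-25 - 40*16)) = √(3270 + (-25 - 640)) = √(3270 - 665) = √2605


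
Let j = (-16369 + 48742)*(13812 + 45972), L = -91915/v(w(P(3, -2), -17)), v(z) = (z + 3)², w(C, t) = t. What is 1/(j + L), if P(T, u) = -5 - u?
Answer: 196/379335844757 ≈ 5.1669e-10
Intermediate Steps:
v(z) = (3 + z)²
L = -91915/196 (L = -91915/(3 - 17)² = -91915/((-14)²) = -91915/196 ≈ -468.95)
j = 1935387432 (j = 32373*59784 = 1935387432)
1/(j + L) = 1/(1935387432 - 91915/196) = 1/(379335844757/196) = 196/379335844757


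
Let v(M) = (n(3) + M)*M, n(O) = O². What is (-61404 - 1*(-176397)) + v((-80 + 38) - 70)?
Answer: 126529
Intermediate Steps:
v(M) = M*(9 + M) (v(M) = (3² + M)*M = (9 + M)*M = M*(9 + M))
(-61404 - 1*(-176397)) + v((-80 + 38) - 70) = (-61404 - 1*(-176397)) + ((-80 + 38) - 70)*(9 + ((-80 + 38) - 70)) = (-61404 + 176397) + (-42 - 70)*(9 + (-42 - 70)) = 114993 - 112*(9 - 112) = 114993 - 112*(-103) = 114993 + 11536 = 126529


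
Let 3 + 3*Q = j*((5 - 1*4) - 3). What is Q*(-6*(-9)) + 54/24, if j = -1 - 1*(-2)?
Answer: -351/4 ≈ -87.750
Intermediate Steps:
j = 1 (j = -1 + 2 = 1)
Q = -5/3 (Q = -1 + (1*((5 - 1*4) - 3))/3 = -1 + (1*((5 - 4) - 3))/3 = -1 + (1*(1 - 3))/3 = -1 + (1*(-2))/3 = -1 + (⅓)*(-2) = -1 - ⅔ = -5/3 ≈ -1.6667)
Q*(-6*(-9)) + 54/24 = -(-10)*(-9) + 54/24 = -5/3*54 + 54*(1/24) = -90 + 9/4 = -351/4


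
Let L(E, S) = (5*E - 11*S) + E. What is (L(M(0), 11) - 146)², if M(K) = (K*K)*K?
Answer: 71289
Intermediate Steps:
M(K) = K³ (M(K) = K²*K = K³)
L(E, S) = -11*S + 6*E (L(E, S) = (-11*S + 5*E) + E = -11*S + 6*E)
(L(M(0), 11) - 146)² = ((-11*11 + 6*0³) - 146)² = ((-121 + 6*0) - 146)² = ((-121 + 0) - 146)² = (-121 - 146)² = (-267)² = 71289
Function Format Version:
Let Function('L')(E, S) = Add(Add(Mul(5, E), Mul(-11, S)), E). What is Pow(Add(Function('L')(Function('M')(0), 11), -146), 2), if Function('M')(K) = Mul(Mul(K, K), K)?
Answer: 71289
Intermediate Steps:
Function('M')(K) = Pow(K, 3) (Function('M')(K) = Mul(Pow(K, 2), K) = Pow(K, 3))
Function('L')(E, S) = Add(Mul(-11, S), Mul(6, E)) (Function('L')(E, S) = Add(Add(Mul(-11, S), Mul(5, E)), E) = Add(Mul(-11, S), Mul(6, E)))
Pow(Add(Function('L')(Function('M')(0), 11), -146), 2) = Pow(Add(Add(Mul(-11, 11), Mul(6, Pow(0, 3))), -146), 2) = Pow(Add(Add(-121, Mul(6, 0)), -146), 2) = Pow(Add(Add(-121, 0), -146), 2) = Pow(Add(-121, -146), 2) = Pow(-267, 2) = 71289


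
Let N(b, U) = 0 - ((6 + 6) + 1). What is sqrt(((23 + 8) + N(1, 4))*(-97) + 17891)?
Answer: sqrt(16145) ≈ 127.06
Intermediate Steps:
N(b, U) = -13 (N(b, U) = 0 - (12 + 1) = 0 - 1*13 = 0 - 13 = -13)
sqrt(((23 + 8) + N(1, 4))*(-97) + 17891) = sqrt(((23 + 8) - 13)*(-97) + 17891) = sqrt((31 - 13)*(-97) + 17891) = sqrt(18*(-97) + 17891) = sqrt(-1746 + 17891) = sqrt(16145)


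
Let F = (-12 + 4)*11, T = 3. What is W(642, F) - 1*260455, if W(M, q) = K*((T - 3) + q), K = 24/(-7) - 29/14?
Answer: -259971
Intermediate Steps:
K = -11/2 (K = 24*(-1/7) - 29*1/14 = -24/7 - 29/14 = -11/2 ≈ -5.5000)
F = -88 (F = -8*11 = -88)
W(M, q) = -11*q/2 (W(M, q) = -11*((3 - 3) + q)/2 = -11*(0 + q)/2 = -11*q/2)
W(642, F) - 1*260455 = -11/2*(-88) - 1*260455 = 484 - 260455 = -259971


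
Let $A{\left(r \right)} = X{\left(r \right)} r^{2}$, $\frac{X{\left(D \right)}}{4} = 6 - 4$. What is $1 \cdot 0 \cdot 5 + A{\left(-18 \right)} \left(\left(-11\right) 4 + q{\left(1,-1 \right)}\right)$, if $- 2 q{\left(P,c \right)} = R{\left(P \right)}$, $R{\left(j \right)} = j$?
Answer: $-115344$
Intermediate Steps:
$q{\left(P,c \right)} = - \frac{P}{2}$
$X{\left(D \right)} = 8$ ($X{\left(D \right)} = 4 \left(6 - 4\right) = 4 \cdot 2 = 8$)
$A{\left(r \right)} = 8 r^{2}$
$1 \cdot 0 \cdot 5 + A{\left(-18 \right)} \left(\left(-11\right) 4 + q{\left(1,-1 \right)}\right) = 1 \cdot 0 \cdot 5 + 8 \left(-18\right)^{2} \left(\left(-11\right) 4 - \frac{1}{2}\right) = 0 \cdot 5 + 8 \cdot 324 \left(-44 - \frac{1}{2}\right) = 0 + 2592 \left(- \frac{89}{2}\right) = 0 - 115344 = -115344$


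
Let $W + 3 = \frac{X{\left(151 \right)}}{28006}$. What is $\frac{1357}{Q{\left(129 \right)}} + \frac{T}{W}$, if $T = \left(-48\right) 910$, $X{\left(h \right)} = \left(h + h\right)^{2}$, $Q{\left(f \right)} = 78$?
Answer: $- \frac{47703905419}{280254} \approx -1.7022 \cdot 10^{5}$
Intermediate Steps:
$X{\left(h \right)} = 4 h^{2}$ ($X{\left(h \right)} = \left(2 h\right)^{2} = 4 h^{2}$)
$W = \frac{3593}{14003}$ ($W = -3 + \frac{4 \cdot 151^{2}}{28006} = -3 + 4 \cdot 22801 \cdot \frac{1}{28006} = -3 + 91204 \cdot \frac{1}{28006} = -3 + \frac{45602}{14003} = \frac{3593}{14003} \approx 0.25659$)
$T = -43680$
$\frac{1357}{Q{\left(129 \right)}} + \frac{T}{W} = \frac{1357}{78} - \frac{43680}{\frac{3593}{14003}} = 1357 \cdot \frac{1}{78} - \frac{611651040}{3593} = \frac{1357}{78} - \frac{611651040}{3593} = - \frac{47703905419}{280254}$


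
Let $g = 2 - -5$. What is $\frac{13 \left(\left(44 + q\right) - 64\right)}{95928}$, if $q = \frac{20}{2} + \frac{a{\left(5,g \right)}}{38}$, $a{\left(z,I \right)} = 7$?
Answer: $- \frac{4849}{3645264} \approx -0.0013302$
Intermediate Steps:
$g = 7$ ($g = 2 + 5 = 7$)
$q = \frac{387}{38}$ ($q = \frac{20}{2} + \frac{7}{38} = 20 \cdot \frac{1}{2} + 7 \cdot \frac{1}{38} = 10 + \frac{7}{38} = \frac{387}{38} \approx 10.184$)
$\frac{13 \left(\left(44 + q\right) - 64\right)}{95928} = \frac{13 \left(\left(44 + \frac{387}{38}\right) - 64\right)}{95928} = 13 \left(\frac{2059}{38} - 64\right) \frac{1}{95928} = 13 \left(- \frac{373}{38}\right) \frac{1}{95928} = \left(- \frac{4849}{38}\right) \frac{1}{95928} = - \frac{4849}{3645264}$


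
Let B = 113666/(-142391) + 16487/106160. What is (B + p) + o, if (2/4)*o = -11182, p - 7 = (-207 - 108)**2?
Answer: 1161944537767937/15116228560 ≈ 76867.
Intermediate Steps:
B = -9719182143/15116228560 (B = 113666*(-1/142391) + 16487*(1/106160) = -113666/142391 + 16487/106160 = -9719182143/15116228560 ≈ -0.64296)
p = 99232 (p = 7 + (-207 - 108)**2 = 7 + (-315)**2 = 7 + 99225 = 99232)
o = -22364 (o = 2*(-11182) = -22364)
(B + p) + o = (-9719182143/15116228560 + 99232) - 22364 = 1500003873283777/15116228560 - 22364 = 1161944537767937/15116228560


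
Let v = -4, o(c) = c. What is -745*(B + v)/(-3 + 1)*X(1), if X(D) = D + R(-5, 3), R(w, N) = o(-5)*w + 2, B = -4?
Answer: -83440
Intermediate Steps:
R(w, N) = 2 - 5*w (R(w, N) = -5*w + 2 = 2 - 5*w)
X(D) = 27 + D (X(D) = D + (2 - 5*(-5)) = D + (2 + 25) = D + 27 = 27 + D)
-745*(B + v)/(-3 + 1)*X(1) = -745*(-4 - 4)/(-3 + 1)*(27 + 1) = -745*(-8/(-2))*28 = -745*(-8*(-½))*28 = -2980*28 = -745*112 = -83440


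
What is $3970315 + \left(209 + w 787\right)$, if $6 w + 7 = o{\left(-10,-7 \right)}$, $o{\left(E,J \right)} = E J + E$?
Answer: $\frac{23864855}{6} \approx 3.9775 \cdot 10^{6}$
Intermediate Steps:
$o{\left(E,J \right)} = E + E J$
$w = \frac{53}{6}$ ($w = - \frac{7}{6} + \frac{\left(-10\right) \left(1 - 7\right)}{6} = - \frac{7}{6} + \frac{\left(-10\right) \left(-6\right)}{6} = - \frac{7}{6} + \frac{1}{6} \cdot 60 = - \frac{7}{6} + 10 = \frac{53}{6} \approx 8.8333$)
$3970315 + \left(209 + w 787\right) = 3970315 + \left(209 + \frac{53}{6} \cdot 787\right) = 3970315 + \left(209 + \frac{41711}{6}\right) = 3970315 + \frac{42965}{6} = \frac{23864855}{6}$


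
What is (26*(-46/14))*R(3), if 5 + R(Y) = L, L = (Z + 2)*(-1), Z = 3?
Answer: 5980/7 ≈ 854.29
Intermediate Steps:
L = -5 (L = (3 + 2)*(-1) = 5*(-1) = -5)
R(Y) = -10 (R(Y) = -5 - 5 = -10)
(26*(-46/14))*R(3) = (26*(-46/14))*(-10) = (26*(-46*1/14))*(-10) = (26*(-23/7))*(-10) = -598/7*(-10) = 5980/7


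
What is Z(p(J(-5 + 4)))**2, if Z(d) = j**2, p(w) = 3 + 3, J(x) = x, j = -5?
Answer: 625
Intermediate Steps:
p(w) = 6
Z(d) = 25 (Z(d) = (-5)**2 = 25)
Z(p(J(-5 + 4)))**2 = 25**2 = 625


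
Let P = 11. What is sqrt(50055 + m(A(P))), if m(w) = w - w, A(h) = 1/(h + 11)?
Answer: sqrt(50055) ≈ 223.73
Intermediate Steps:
A(h) = 1/(11 + h)
m(w) = 0
sqrt(50055 + m(A(P))) = sqrt(50055 + 0) = sqrt(50055)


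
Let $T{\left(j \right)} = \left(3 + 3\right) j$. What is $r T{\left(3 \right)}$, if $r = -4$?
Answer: $-72$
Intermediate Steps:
$T{\left(j \right)} = 6 j$
$r T{\left(3 \right)} = - 4 \cdot 6 \cdot 3 = \left(-4\right) 18 = -72$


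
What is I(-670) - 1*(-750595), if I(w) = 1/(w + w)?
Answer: 1005797299/1340 ≈ 7.5060e+5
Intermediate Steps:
I(w) = 1/(2*w)
I(-670) - 1*(-750595) = (1/2)/(-670) - 1*(-750595) = (1/2)*(-1/670) + 750595 = -1/1340 + 750595 = 1005797299/1340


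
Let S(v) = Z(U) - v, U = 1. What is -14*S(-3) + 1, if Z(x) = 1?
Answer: -55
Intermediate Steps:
S(v) = 1 - v
-14*S(-3) + 1 = -14*(1 - 1*(-3)) + 1 = -14*(1 + 3) + 1 = -14*4 + 1 = -56 + 1 = -55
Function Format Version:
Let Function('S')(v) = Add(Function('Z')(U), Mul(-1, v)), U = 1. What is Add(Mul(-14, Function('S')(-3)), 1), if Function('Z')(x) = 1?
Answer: -55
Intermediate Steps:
Function('S')(v) = Add(1, Mul(-1, v))
Add(Mul(-14, Function('S')(-3)), 1) = Add(Mul(-14, Add(1, Mul(-1, -3))), 1) = Add(Mul(-14, Add(1, 3)), 1) = Add(Mul(-14, 4), 1) = Add(-56, 1) = -55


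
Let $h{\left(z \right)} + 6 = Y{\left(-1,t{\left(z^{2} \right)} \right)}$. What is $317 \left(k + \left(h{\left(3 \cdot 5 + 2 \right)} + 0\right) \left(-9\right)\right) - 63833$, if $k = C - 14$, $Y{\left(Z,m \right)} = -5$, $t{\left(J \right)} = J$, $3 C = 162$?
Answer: $-19770$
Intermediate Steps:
$C = 54$ ($C = \frac{1}{3} \cdot 162 = 54$)
$k = 40$ ($k = 54 - 14 = 40$)
$h{\left(z \right)} = -11$ ($h{\left(z \right)} = -6 - 5 = -11$)
$317 \left(k + \left(h{\left(3 \cdot 5 + 2 \right)} + 0\right) \left(-9\right)\right) - 63833 = 317 \left(40 + \left(-11 + 0\right) \left(-9\right)\right) - 63833 = 317 \left(40 - -99\right) - 63833 = 317 \left(40 + 99\right) - 63833 = 317 \cdot 139 - 63833 = 44063 - 63833 = -19770$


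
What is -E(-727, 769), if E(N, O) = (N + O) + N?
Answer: 685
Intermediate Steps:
E(N, O) = O + 2*N
-E(-727, 769) = -(769 + 2*(-727)) = -(769 - 1454) = -1*(-685) = 685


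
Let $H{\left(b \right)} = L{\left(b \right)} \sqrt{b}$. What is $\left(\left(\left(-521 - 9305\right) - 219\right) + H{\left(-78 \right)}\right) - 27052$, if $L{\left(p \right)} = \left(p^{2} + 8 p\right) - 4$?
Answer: $-37097 + 5456 i \sqrt{78} \approx -37097.0 + 48186.0 i$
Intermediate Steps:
$L{\left(p \right)} = -4 + p^{2} + 8 p$
$H{\left(b \right)} = \sqrt{b} \left(-4 + b^{2} + 8 b\right)$ ($H{\left(b \right)} = \left(-4 + b^{2} + 8 b\right) \sqrt{b} = \sqrt{b} \left(-4 + b^{2} + 8 b\right)$)
$\left(\left(\left(-521 - 9305\right) - 219\right) + H{\left(-78 \right)}\right) - 27052 = \left(\left(\left(-521 - 9305\right) - 219\right) + \sqrt{-78} \left(-4 + \left(-78\right)^{2} + 8 \left(-78\right)\right)\right) - 27052 = \left(\left(-9826 - 219\right) + i \sqrt{78} \left(-4 + 6084 - 624\right)\right) - 27052 = \left(-10045 + i \sqrt{78} \cdot 5456\right) - 27052 = \left(-10045 + 5456 i \sqrt{78}\right) - 27052 = -37097 + 5456 i \sqrt{78}$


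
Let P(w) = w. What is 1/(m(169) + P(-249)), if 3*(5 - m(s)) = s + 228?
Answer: -3/1129 ≈ -0.0026572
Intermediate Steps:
m(s) = -71 - s/3 (m(s) = 5 - (s + 228)/3 = 5 - (228 + s)/3 = 5 + (-76 - s/3) = -71 - s/3)
1/(m(169) + P(-249)) = 1/((-71 - 1/3*169) - 249) = 1/((-71 - 169/3) - 249) = 1/(-382/3 - 249) = 1/(-1129/3) = -3/1129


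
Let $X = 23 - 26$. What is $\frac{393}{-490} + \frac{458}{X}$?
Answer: $- \frac{225599}{1470} \approx -153.47$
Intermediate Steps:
$X = -3$ ($X = 23 - 26 = -3$)
$\frac{393}{-490} + \frac{458}{X} = \frac{393}{-490} + \frac{458}{-3} = 393 \left(- \frac{1}{490}\right) + 458 \left(- \frac{1}{3}\right) = - \frac{393}{490} - \frac{458}{3} = - \frac{225599}{1470}$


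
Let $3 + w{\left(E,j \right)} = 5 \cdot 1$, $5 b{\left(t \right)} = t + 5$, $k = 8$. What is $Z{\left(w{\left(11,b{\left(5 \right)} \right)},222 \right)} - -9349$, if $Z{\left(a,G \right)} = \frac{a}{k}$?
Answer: $\frac{37397}{4} \approx 9349.3$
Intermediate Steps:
$b{\left(t \right)} = 1 + \frac{t}{5}$ ($b{\left(t \right)} = \frac{t + 5}{5} = \frac{5 + t}{5} = 1 + \frac{t}{5}$)
$w{\left(E,j \right)} = 2$ ($w{\left(E,j \right)} = -3 + 5 \cdot 1 = -3 + 5 = 2$)
$Z{\left(a,G \right)} = \frac{a}{8}$
$Z{\left(w{\left(11,b{\left(5 \right)} \right)},222 \right)} - -9349 = \frac{1}{8} \cdot 2 - -9349 = \frac{1}{4} + 9349 = \frac{37397}{4}$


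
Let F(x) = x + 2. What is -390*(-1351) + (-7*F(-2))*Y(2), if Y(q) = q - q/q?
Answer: 526890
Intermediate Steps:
Y(q) = -1 + q (Y(q) = q - 1*1 = q - 1 = -1 + q)
F(x) = 2 + x
-390*(-1351) + (-7*F(-2))*Y(2) = -390*(-1351) + (-7*(2 - 2))*(-1 + 2) = 526890 - 7*0*1 = 526890 + 0*1 = 526890 + 0 = 526890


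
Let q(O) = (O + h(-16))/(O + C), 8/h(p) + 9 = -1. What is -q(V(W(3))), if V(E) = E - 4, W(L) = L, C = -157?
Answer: -9/790 ≈ -0.011392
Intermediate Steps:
h(p) = -⅘ (h(p) = 8/(-9 - 1) = 8/(-10) = 8*(-⅒) = -⅘)
V(E) = -4 + E
q(O) = (-⅘ + O)/(-157 + O) (q(O) = (O - ⅘)/(O - 157) = (-⅘ + O)/(-157 + O))
-q(V(W(3))) = -(-⅘ + (-4 + 3))/(-157 + (-4 + 3)) = -(-⅘ - 1)/(-157 - 1) = -(-9)/((-158)*5) = -(-1)*(-9)/(158*5) = -1*9/790 = -9/790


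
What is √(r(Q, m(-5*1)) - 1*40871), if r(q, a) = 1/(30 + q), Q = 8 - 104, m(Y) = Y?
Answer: I*√178034142/66 ≈ 202.17*I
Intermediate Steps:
Q = -96
√(r(Q, m(-5*1)) - 1*40871) = √(1/(30 - 96) - 1*40871) = √(1/(-66) - 40871) = √(-1/66 - 40871) = √(-2697487/66) = I*√178034142/66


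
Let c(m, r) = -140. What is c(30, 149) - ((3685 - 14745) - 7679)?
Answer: 18599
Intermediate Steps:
c(30, 149) - ((3685 - 14745) - 7679) = -140 - ((3685 - 14745) - 7679) = -140 - (-11060 - 7679) = -140 - 1*(-18739) = -140 + 18739 = 18599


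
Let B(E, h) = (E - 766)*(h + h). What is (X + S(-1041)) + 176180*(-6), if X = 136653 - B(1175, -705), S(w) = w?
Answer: -344778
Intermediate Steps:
B(E, h) = 2*h*(-766 + E) (B(E, h) = (-766 + E)*(2*h) = 2*h*(-766 + E))
X = 713343 (X = 136653 - 2*(-705)*(-766 + 1175) = 136653 - 2*(-705)*409 = 136653 - 1*(-576690) = 136653 + 576690 = 713343)
(X + S(-1041)) + 176180*(-6) = (713343 - 1041) + 176180*(-6) = 712302 - 1057080 = -344778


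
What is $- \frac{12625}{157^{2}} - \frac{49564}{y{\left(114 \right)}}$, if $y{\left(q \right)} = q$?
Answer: $- \frac{611571143}{1404993} \approx -435.28$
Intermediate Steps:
$- \frac{12625}{157^{2}} - \frac{49564}{y{\left(114 \right)}} = - \frac{12625}{157^{2}} - \frac{49564}{114} = - \frac{12625}{24649} - \frac{24782}{57} = - \frac{611571143}{1404993}$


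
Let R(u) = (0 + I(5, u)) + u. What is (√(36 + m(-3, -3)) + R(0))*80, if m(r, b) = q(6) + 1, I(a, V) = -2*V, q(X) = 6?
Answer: 80*√43 ≈ 524.59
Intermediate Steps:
m(r, b) = 7 (m(r, b) = 6 + 1 = 7)
R(u) = -u (R(u) = (0 - 2*u) + u = -2*u + u = -u)
(√(36 + m(-3, -3)) + R(0))*80 = (√(36 + 7) - 1*0)*80 = (√43 + 0)*80 = √43*80 = 80*√43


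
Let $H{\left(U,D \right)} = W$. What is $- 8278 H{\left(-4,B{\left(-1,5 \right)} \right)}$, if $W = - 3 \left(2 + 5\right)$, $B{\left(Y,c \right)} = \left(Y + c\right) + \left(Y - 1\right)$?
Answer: $173838$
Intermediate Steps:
$B{\left(Y,c \right)} = -1 + c + 2 Y$ ($B{\left(Y,c \right)} = \left(Y + c\right) + \left(-1 + Y\right) = -1 + c + 2 Y$)
$W = -21$ ($W = \left(-3\right) 7 = -21$)
$H{\left(U,D \right)} = -21$
$- 8278 H{\left(-4,B{\left(-1,5 \right)} \right)} = \left(-8278\right) \left(-21\right) = 173838$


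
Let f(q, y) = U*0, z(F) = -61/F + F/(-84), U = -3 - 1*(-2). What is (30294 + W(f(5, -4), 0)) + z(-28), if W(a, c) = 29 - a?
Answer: 2547343/84 ≈ 30326.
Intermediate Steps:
U = -1 (U = -3 + 2 = -1)
z(F) = -61/F - F/84 (z(F) = -61/F + F*(-1/84) = -61/F - F/84)
f(q, y) = 0 (f(q, y) = -1*0 = 0)
(30294 + W(f(5, -4), 0)) + z(-28) = (30294 + (29 - 1*0)) + (-61/(-28) - 1/84*(-28)) = (30294 + (29 + 0)) + (-61*(-1/28) + ⅓) = (30294 + 29) + (61/28 + ⅓) = 30323 + 211/84 = 2547343/84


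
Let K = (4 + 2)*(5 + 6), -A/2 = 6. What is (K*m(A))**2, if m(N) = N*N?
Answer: 90326016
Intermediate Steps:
A = -12 (A = -2*6 = -12)
m(N) = N**2
K = 66 (K = 6*11 = 66)
(K*m(A))**2 = (66*(-12)**2)**2 = (66*144)**2 = 9504**2 = 90326016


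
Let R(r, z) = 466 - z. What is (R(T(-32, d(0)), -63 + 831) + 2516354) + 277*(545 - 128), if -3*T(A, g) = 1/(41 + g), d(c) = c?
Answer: 2631561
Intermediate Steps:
T(A, g) = -1/(3*(41 + g))
(R(T(-32, d(0)), -63 + 831) + 2516354) + 277*(545 - 128) = ((466 - (-63 + 831)) + 2516354) + 277*(545 - 128) = ((466 - 1*768) + 2516354) + 277*417 = ((466 - 768) + 2516354) + 115509 = (-302 + 2516354) + 115509 = 2516052 + 115509 = 2631561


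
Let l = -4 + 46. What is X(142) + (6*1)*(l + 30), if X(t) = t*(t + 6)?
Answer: 21448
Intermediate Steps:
X(t) = t*(6 + t)
l = 42
X(142) + (6*1)*(l + 30) = 142*(6 + 142) + (6*1)*(42 + 30) = 142*148 + 6*72 = 21016 + 432 = 21448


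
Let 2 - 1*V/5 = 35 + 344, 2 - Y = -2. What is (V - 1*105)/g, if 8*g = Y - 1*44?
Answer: 398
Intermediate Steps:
Y = 4 (Y = 2 - 1*(-2) = 2 + 2 = 4)
V = -1885 (V = 10 - 5*(35 + 344) = 10 - 5*379 = 10 - 1895 = -1885)
g = -5 (g = (4 - 1*44)/8 = (4 - 44)/8 = (⅛)*(-40) = -5)
(V - 1*105)/g = (-1885 - 1*105)/(-5) = (-1885 - 105)*(-⅕) = -1990*(-⅕) = 398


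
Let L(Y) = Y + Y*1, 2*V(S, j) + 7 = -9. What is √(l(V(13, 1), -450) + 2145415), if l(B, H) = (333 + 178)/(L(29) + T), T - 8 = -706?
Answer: √13730650890/80 ≈ 1464.7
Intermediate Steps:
T = -698 (T = 8 - 706 = -698)
V(S, j) = -8 (V(S, j) = -7/2 + (½)*(-9) = -7/2 - 9/2 = -8)
L(Y) = 2*Y (L(Y) = Y + Y = 2*Y)
l(B, H) = -511/640 (l(B, H) = (333 + 178)/(2*29 - 698) = 511/(58 - 698) = 511/(-640) = 511*(-1/640) = -511/640)
√(l(V(13, 1), -450) + 2145415) = √(-511/640 + 2145415) = √(1373065089/640) = √13730650890/80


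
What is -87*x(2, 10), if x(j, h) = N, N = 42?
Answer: -3654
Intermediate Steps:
x(j, h) = 42
-87*x(2, 10) = -87*42 = -3654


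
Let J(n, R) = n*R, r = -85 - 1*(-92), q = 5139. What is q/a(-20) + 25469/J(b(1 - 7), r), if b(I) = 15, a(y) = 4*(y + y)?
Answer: 707089/3360 ≈ 210.44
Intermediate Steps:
a(y) = 8*y (a(y) = 4*(2*y) = 8*y)
r = 7 (r = -85 + 92 = 7)
J(n, R) = R*n
q/a(-20) + 25469/J(b(1 - 7), r) = 5139/((8*(-20))) + 25469/((7*15)) = 5139/(-160) + 25469/105 = 5139*(-1/160) + 25469*(1/105) = -5139/160 + 25469/105 = 707089/3360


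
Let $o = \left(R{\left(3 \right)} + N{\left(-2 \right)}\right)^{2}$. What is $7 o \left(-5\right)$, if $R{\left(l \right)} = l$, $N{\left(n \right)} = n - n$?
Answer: $-315$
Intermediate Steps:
$N{\left(n \right)} = 0$
$o = 9$ ($o = \left(3 + 0\right)^{2} = 3^{2} = 9$)
$7 o \left(-5\right) = 7 \cdot 9 \left(-5\right) = 63 \left(-5\right) = -315$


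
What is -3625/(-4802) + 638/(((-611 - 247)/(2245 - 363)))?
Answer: -261942181/187278 ≈ -1398.7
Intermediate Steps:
-3625/(-4802) + 638/(((-611 - 247)/(2245 - 363))) = -3625*(-1/4802) + 638/((-858/1882)) = 3625/4802 + 638/((-858*1/1882)) = 3625/4802 + 638/(-429/941) = 3625/4802 + 638*(-941/429) = 3625/4802 - 54578/39 = -261942181/187278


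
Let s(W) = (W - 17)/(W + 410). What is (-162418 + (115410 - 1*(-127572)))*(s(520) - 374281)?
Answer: -14021391873214/465 ≈ -3.0154e+10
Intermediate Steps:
s(W) = (-17 + W)/(410 + W)
(-162418 + (115410 - 1*(-127572)))*(s(520) - 374281) = (-162418 + (115410 - 1*(-127572)))*((-17 + 520)/(410 + 520) - 374281) = (-162418 + (115410 + 127572))*(503/930 - 374281) = (-162418 + 242982)*((1/930)*503 - 374281) = 80564*(503/930 - 374281) = 80564*(-348080827/930) = -14021391873214/465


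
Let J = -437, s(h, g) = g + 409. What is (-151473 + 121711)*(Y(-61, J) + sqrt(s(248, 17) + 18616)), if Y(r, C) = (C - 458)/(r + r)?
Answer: -13318495/61 - 29762*sqrt(19042) ≈ -4.3253e+6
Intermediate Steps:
s(h, g) = 409 + g
Y(r, C) = (-458 + C)/(2*r) (Y(r, C) = (-458 + C)/((2*r)) = (-458 + C)*(1/(2*r)) = (-458 + C)/(2*r))
(-151473 + 121711)*(Y(-61, J) + sqrt(s(248, 17) + 18616)) = (-151473 + 121711)*((1/2)*(-458 - 437)/(-61) + sqrt((409 + 17) + 18616)) = -29762*((1/2)*(-1/61)*(-895) + sqrt(426 + 18616)) = -29762*(895/122 + sqrt(19042)) = -13318495/61 - 29762*sqrt(19042)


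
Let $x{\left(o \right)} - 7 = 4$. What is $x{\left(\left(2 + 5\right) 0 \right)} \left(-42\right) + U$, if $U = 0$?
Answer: $-462$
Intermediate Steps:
$x{\left(o \right)} = 11$ ($x{\left(o \right)} = 7 + 4 = 11$)
$x{\left(\left(2 + 5\right) 0 \right)} \left(-42\right) + U = 11 \left(-42\right) + 0 = -462 + 0 = -462$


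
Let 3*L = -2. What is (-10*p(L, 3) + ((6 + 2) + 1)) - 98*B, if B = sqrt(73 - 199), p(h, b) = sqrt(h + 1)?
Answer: 9 - 10*sqrt(3)/3 - 294*I*sqrt(14) ≈ 3.2265 - 1100.0*I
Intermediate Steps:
L = -2/3 (L = (1/3)*(-2) = -2/3 ≈ -0.66667)
p(h, b) = sqrt(1 + h)
B = 3*I*sqrt(14) (B = sqrt(-126) = 3*I*sqrt(14) ≈ 11.225*I)
(-10*p(L, 3) + ((6 + 2) + 1)) - 98*B = (-10*sqrt(1 - 2/3) + ((6 + 2) + 1)) - 294*I*sqrt(14) = (-10*sqrt(3)/3 + (8 + 1)) - 294*I*sqrt(14) = (-10*sqrt(3)/3 + 9) - 294*I*sqrt(14) = (9 - 10*sqrt(3)/3) - 294*I*sqrt(14) = 9 - 10*sqrt(3)/3 - 294*I*sqrt(14)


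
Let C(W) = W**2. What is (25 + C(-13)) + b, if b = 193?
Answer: 387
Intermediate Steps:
(25 + C(-13)) + b = (25 + (-13)**2) + 193 = (25 + 169) + 193 = 194 + 193 = 387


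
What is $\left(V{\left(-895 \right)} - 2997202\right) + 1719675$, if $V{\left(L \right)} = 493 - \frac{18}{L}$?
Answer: $- \frac{1142945412}{895} \approx -1.277 \cdot 10^{6}$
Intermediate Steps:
$\left(V{\left(-895 \right)} - 2997202\right) + 1719675 = \left(\left(493 - \frac{18}{-895}\right) - 2997202\right) + 1719675 = \left(\left(493 - - \frac{18}{895}\right) - 2997202\right) + 1719675 = \left(\left(493 + \frac{18}{895}\right) - 2997202\right) + 1719675 = \left(\frac{441253}{895} - 2997202\right) + 1719675 = - \frac{2682054537}{895} + 1719675 = - \frac{1142945412}{895}$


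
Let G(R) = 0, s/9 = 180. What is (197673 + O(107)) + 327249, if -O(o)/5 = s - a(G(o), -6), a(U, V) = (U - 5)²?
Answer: 516947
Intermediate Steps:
s = 1620 (s = 9*180 = 1620)
a(U, V) = (-5 + U)²
O(o) = -7975 (O(o) = -5*(1620 - (-5 + 0)²) = -5*(1620 - 1*(-5)²) = -5*(1620 - 1*25) = -5*(1620 - 25) = -5*1595 = -7975)
(197673 + O(107)) + 327249 = (197673 - 7975) + 327249 = 189698 + 327249 = 516947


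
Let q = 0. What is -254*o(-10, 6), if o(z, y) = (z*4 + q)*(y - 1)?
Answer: 50800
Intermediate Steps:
o(z, y) = 4*z*(-1 + y) (o(z, y) = (z*4 + 0)*(y - 1) = (4*z + 0)*(-1 + y) = (4*z)*(-1 + y) = 4*z*(-1 + y))
-254*o(-10, 6) = -1016*(-10)*(-1 + 6) = -1016*(-10)*5 = -254*(-200) = 50800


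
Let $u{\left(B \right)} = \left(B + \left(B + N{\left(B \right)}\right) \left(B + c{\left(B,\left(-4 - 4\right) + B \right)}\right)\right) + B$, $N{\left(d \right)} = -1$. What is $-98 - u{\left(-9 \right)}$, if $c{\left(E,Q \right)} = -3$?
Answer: $-200$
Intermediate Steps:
$u{\left(B \right)} = 2 B + \left(-1 + B\right) \left(-3 + B\right)$ ($u{\left(B \right)} = \left(B + \left(B - 1\right) \left(B - 3\right)\right) + B = \left(B + \left(-1 + B\right) \left(-3 + B\right)\right) + B = 2 B + \left(-1 + B\right) \left(-3 + B\right)$)
$-98 - u{\left(-9 \right)} = -98 - \left(3 + \left(-9\right)^{2} - -18\right) = -98 - \left(3 + 81 + 18\right) = -98 - 102 = -200$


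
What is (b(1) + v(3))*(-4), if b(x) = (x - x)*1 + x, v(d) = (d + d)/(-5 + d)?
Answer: 8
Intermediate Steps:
v(d) = 2*d/(-5 + d) (v(d) = (2*d)/(-5 + d) = 2*d/(-5 + d))
b(x) = x (b(x) = 0*1 + x = 0 + x = x)
(b(1) + v(3))*(-4) = (1 + 2*3/(-5 + 3))*(-4) = (1 + 2*3/(-2))*(-4) = (1 + 2*3*(-½))*(-4) = (1 - 3)*(-4) = -2*(-4) = 8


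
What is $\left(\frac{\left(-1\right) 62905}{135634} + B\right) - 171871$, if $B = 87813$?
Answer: $- \frac{11401185677}{135634} \approx -84059.0$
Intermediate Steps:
$\left(\frac{\left(-1\right) 62905}{135634} + B\right) - 171871 = \left(\frac{\left(-1\right) 62905}{135634} + 87813\right) - 171871 = \left(\left(-62905\right) \frac{1}{135634} + 87813\right) - 171871 = \left(- \frac{62905}{135634} + 87813\right) - 171871 = \frac{11910365537}{135634} - 171871 = - \frac{11401185677}{135634}$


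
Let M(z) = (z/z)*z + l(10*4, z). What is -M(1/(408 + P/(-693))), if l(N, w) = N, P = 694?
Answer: -11282693/282050 ≈ -40.002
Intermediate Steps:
M(z) = 40 + z (M(z) = (z/z)*z + 10*4 = 1*z + 40 = z + 40 = 40 + z)
-M(1/(408 + P/(-693))) = -(40 + 1/(408 + 694/(-693))) = -(40 + 1/(408 + 694*(-1/693))) = -(40 + 1/(408 - 694/693)) = -(40 + 1/(282050/693)) = -(40 + 693/282050) = -1*11282693/282050 = -11282693/282050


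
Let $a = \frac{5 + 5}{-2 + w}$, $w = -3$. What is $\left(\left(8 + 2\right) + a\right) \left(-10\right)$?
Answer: $-80$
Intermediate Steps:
$a = -2$ ($a = \frac{5 + 5}{-2 - 3} = \frac{10}{-5} = 10 \left(- \frac{1}{5}\right) = -2$)
$\left(\left(8 + 2\right) + a\right) \left(-10\right) = \left(\left(8 + 2\right) - 2\right) \left(-10\right) = \left(10 - 2\right) \left(-10\right) = 8 \left(-10\right) = -80$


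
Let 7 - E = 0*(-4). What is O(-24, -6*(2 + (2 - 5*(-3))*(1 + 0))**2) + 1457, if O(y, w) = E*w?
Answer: -13705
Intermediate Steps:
E = 7 (E = 7 - 0*(-4) = 7 - 1*0 = 7 + 0 = 7)
O(y, w) = 7*w
O(-24, -6*(2 + (2 - 5*(-3))*(1 + 0))**2) + 1457 = 7*(-6*(2 + (2 - 5*(-3))*(1 + 0))**2) + 1457 = 7*(-6*(2 + (2 + 15)*1)**2) + 1457 = 7*(-6*(2 + 17*1)**2) + 1457 = 7*(-6*(2 + 17)**2) + 1457 = 7*(-6*19**2) + 1457 = 7*(-6*361) + 1457 = 7*(-2166) + 1457 = -15162 + 1457 = -13705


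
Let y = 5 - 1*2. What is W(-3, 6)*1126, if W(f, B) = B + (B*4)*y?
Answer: 87828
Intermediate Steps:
y = 3 (y = 5 - 2 = 3)
W(f, B) = 13*B (W(f, B) = B + (B*4)*3 = B + (4*B)*3 = B + 12*B = 13*B)
W(-3, 6)*1126 = (13*6)*1126 = 78*1126 = 87828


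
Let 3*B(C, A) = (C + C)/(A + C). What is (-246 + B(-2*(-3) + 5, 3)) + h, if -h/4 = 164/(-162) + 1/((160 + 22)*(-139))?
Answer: -247358261/1024569 ≈ -241.43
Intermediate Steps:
h = 4149034/1024569 (h = -4*(164/(-162) + 1/((160 + 22)*(-139))) = -4*(164*(-1/162) - 1/139/182) = -4*(-82/81 + (1/182)*(-1/139)) = -4*(-82/81 - 1/25298) = -4*(-2074517/2049138) = 4149034/1024569 ≈ 4.0495)
B(C, A) = 2*C/(3*(A + C)) (B(C, A) = ((C + C)/(A + C))/3 = ((2*C)/(A + C))/3 = (2*C/(A + C))/3 = 2*C/(3*(A + C)))
(-246 + B(-2*(-3) + 5, 3)) + h = (-246 + 2*(-2*(-3) + 5)/(3*(3 + (-2*(-3) + 5)))) + 4149034/1024569 = (-246 + 2*(6 + 5)/(3*(3 + (6 + 5)))) + 4149034/1024569 = (-246 + (2/3)*11/(3 + 11)) + 4149034/1024569 = (-246 + (2/3)*11/14) + 4149034/1024569 = (-246 + (2/3)*11*(1/14)) + 4149034/1024569 = (-246 + 11/21) + 4149034/1024569 = -5155/21 + 4149034/1024569 = -247358261/1024569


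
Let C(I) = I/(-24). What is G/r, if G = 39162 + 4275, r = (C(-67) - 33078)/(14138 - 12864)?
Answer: -1328129712/793805 ≈ -1673.1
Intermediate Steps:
C(I) = -I/24 (C(I) = I*(-1/24) = -I/24)
r = -793805/30576 (r = (-1/24*(-67) - 33078)/(14138 - 12864) = (67/24 - 33078)/1274 = -793805/24*1/1274 = -793805/30576 ≈ -25.962)
G = 43437
G/r = 43437/(-793805/30576) = 43437*(-30576/793805) = -1328129712/793805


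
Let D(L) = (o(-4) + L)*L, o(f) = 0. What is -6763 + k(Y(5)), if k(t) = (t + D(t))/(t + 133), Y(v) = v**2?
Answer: -533952/79 ≈ -6758.9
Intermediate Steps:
D(L) = L**2 (D(L) = (0 + L)*L = L*L = L**2)
k(t) = (t + t**2)/(133 + t) (k(t) = (t + t**2)/(t + 133) = (t + t**2)/(133 + t))
-6763 + k(Y(5)) = -6763 + 5**2*(1 + 5**2)/(133 + 5**2) = -6763 + 25*(1 + 25)/(133 + 25) = -6763 + 25*26/158 = -6763 + 25*(1/158)*26 = -6763 + 325/79 = -533952/79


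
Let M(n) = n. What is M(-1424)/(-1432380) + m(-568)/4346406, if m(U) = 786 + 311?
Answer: 646716917/518808752190 ≈ 0.0012465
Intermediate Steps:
m(U) = 1097
M(-1424)/(-1432380) + m(-568)/4346406 = -1424/(-1432380) + 1097/4346406 = -1424*(-1/1432380) + 1097*(1/4346406) = 356/358095 + 1097/4346406 = 646716917/518808752190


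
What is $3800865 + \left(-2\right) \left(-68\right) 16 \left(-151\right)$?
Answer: $3472289$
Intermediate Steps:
$3800865 + \left(-2\right) \left(-68\right) 16 \left(-151\right) = 3800865 + 136 \cdot 16 \left(-151\right) = 3800865 + 2176 \left(-151\right) = 3800865 - 328576 = 3472289$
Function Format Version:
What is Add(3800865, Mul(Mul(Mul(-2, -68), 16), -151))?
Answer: 3472289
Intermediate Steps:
Add(3800865, Mul(Mul(Mul(-2, -68), 16), -151)) = Add(3800865, Mul(Mul(136, 16), -151)) = Add(3800865, Mul(2176, -151)) = Add(3800865, -328576) = 3472289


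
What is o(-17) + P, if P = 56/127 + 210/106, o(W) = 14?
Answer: 110537/6731 ≈ 16.422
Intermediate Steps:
P = 16303/6731 (P = 56*(1/127) + 210*(1/106) = 56/127 + 105/53 = 16303/6731 ≈ 2.4221)
o(-17) + P = 14 + 16303/6731 = 110537/6731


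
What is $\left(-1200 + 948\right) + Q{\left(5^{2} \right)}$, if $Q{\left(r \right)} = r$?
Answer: $-227$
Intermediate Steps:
$\left(-1200 + 948\right) + Q{\left(5^{2} \right)} = \left(-1200 + 948\right) + 5^{2} = -252 + 25 = -227$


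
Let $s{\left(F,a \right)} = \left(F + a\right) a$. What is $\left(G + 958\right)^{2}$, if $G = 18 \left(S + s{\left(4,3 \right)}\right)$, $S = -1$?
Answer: $1737124$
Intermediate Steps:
$s{\left(F,a \right)} = a \left(F + a\right)$
$G = 360$ ($G = 18 \left(-1 + 3 \left(4 + 3\right)\right) = 18 \left(-1 + 3 \cdot 7\right) = 18 \left(-1 + 21\right) = 18 \cdot 20 = 360$)
$\left(G + 958\right)^{2} = \left(360 + 958\right)^{2} = 1318^{2} = 1737124$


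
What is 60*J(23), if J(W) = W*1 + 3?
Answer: 1560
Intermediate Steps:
J(W) = 3 + W (J(W) = W + 3 = 3 + W)
60*J(23) = 60*(3 + 23) = 60*26 = 1560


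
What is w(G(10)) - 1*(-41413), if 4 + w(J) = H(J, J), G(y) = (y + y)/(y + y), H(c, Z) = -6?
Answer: 41403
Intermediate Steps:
G(y) = 1 (G(y) = (2*y)/((2*y)) = (2*y)*(1/(2*y)) = 1)
w(J) = -10 (w(J) = -4 - 6 = -10)
w(G(10)) - 1*(-41413) = -10 - 1*(-41413) = -10 + 41413 = 41403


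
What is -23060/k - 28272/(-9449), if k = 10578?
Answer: 40583638/49975761 ≈ 0.81207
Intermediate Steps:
-23060/k - 28272/(-9449) = -23060/10578 - 28272/(-9449) = -23060*1/10578 - 28272*(-1/9449) = -11530/5289 + 28272/9449 = 40583638/49975761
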